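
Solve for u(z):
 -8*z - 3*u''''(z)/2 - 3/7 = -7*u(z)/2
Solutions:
 u(z) = C1*exp(-3^(3/4)*7^(1/4)*z/3) + C2*exp(3^(3/4)*7^(1/4)*z/3) + C3*sin(3^(3/4)*7^(1/4)*z/3) + C4*cos(3^(3/4)*7^(1/4)*z/3) + 16*z/7 + 6/49


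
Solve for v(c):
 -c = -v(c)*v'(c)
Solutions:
 v(c) = -sqrt(C1 + c^2)
 v(c) = sqrt(C1 + c^2)


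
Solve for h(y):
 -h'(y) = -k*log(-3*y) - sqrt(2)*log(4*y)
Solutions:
 h(y) = C1 + y*(k + sqrt(2))*log(y) + y*(-k + k*log(3) + I*pi*k - sqrt(2) + 2*sqrt(2)*log(2))


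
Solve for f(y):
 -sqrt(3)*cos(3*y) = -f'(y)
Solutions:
 f(y) = C1 + sqrt(3)*sin(3*y)/3


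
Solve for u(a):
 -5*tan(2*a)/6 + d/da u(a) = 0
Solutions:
 u(a) = C1 - 5*log(cos(2*a))/12


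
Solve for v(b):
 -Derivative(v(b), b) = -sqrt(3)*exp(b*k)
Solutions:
 v(b) = C1 + sqrt(3)*exp(b*k)/k


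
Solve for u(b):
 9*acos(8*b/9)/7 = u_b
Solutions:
 u(b) = C1 + 9*b*acos(8*b/9)/7 - 9*sqrt(81 - 64*b^2)/56


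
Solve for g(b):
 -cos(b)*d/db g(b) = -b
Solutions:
 g(b) = C1 + Integral(b/cos(b), b)


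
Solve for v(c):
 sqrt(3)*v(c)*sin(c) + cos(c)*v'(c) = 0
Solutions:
 v(c) = C1*cos(c)^(sqrt(3))


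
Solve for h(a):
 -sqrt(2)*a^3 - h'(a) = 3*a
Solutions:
 h(a) = C1 - sqrt(2)*a^4/4 - 3*a^2/2


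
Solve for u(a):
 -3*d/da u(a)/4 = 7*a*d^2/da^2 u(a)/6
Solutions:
 u(a) = C1 + C2*a^(5/14)


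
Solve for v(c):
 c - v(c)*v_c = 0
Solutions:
 v(c) = -sqrt(C1 + c^2)
 v(c) = sqrt(C1 + c^2)


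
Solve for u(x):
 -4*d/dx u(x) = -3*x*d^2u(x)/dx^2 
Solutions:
 u(x) = C1 + C2*x^(7/3)


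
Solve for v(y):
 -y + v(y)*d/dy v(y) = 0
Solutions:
 v(y) = -sqrt(C1 + y^2)
 v(y) = sqrt(C1 + y^2)


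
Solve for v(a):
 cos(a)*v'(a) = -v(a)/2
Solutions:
 v(a) = C1*(sin(a) - 1)^(1/4)/(sin(a) + 1)^(1/4)


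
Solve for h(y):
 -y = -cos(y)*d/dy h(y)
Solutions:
 h(y) = C1 + Integral(y/cos(y), y)


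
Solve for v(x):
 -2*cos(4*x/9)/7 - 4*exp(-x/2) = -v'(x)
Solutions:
 v(x) = C1 + 9*sin(4*x/9)/14 - 8*exp(-x/2)


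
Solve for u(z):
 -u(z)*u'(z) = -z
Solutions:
 u(z) = -sqrt(C1 + z^2)
 u(z) = sqrt(C1 + z^2)


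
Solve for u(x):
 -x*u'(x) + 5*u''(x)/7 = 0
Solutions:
 u(x) = C1 + C2*erfi(sqrt(70)*x/10)


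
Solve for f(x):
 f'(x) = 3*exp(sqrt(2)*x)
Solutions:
 f(x) = C1 + 3*sqrt(2)*exp(sqrt(2)*x)/2


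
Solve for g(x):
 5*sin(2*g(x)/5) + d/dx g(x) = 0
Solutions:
 5*x + 5*log(cos(2*g(x)/5) - 1)/4 - 5*log(cos(2*g(x)/5) + 1)/4 = C1


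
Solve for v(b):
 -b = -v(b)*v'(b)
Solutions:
 v(b) = -sqrt(C1 + b^2)
 v(b) = sqrt(C1 + b^2)


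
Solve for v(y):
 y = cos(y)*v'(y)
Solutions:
 v(y) = C1 + Integral(y/cos(y), y)


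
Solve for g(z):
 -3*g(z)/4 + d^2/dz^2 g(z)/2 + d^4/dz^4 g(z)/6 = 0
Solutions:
 g(z) = C1*exp(-sqrt(6)*z*sqrt(-1 + sqrt(3))/2) + C2*exp(sqrt(6)*z*sqrt(-1 + sqrt(3))/2) + C3*sin(sqrt(6)*z*sqrt(1 + sqrt(3))/2) + C4*cos(sqrt(6)*z*sqrt(1 + sqrt(3))/2)


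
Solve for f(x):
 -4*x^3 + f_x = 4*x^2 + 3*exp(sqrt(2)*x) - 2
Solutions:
 f(x) = C1 + x^4 + 4*x^3/3 - 2*x + 3*sqrt(2)*exp(sqrt(2)*x)/2


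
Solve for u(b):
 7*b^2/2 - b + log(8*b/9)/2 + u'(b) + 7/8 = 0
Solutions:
 u(b) = C1 - 7*b^3/6 + b^2/2 - b*log(b)/2 - 3*b*log(2)/2 - 3*b/8 + b*log(3)


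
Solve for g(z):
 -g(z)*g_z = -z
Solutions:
 g(z) = -sqrt(C1 + z^2)
 g(z) = sqrt(C1 + z^2)


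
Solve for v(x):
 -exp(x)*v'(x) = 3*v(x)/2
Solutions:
 v(x) = C1*exp(3*exp(-x)/2)


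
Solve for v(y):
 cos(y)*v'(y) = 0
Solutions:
 v(y) = C1


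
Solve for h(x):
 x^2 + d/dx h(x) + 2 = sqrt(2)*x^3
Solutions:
 h(x) = C1 + sqrt(2)*x^4/4 - x^3/3 - 2*x


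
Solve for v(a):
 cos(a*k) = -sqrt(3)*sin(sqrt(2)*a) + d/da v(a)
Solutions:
 v(a) = C1 - sqrt(6)*cos(sqrt(2)*a)/2 + sin(a*k)/k


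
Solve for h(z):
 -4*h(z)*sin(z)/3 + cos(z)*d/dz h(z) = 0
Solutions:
 h(z) = C1/cos(z)^(4/3)


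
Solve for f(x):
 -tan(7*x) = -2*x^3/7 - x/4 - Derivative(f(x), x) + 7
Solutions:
 f(x) = C1 - x^4/14 - x^2/8 + 7*x - log(cos(7*x))/7


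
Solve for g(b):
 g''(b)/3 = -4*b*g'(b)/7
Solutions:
 g(b) = C1 + C2*erf(sqrt(42)*b/7)


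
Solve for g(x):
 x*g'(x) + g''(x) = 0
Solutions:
 g(x) = C1 + C2*erf(sqrt(2)*x/2)


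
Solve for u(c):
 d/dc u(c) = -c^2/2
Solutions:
 u(c) = C1 - c^3/6


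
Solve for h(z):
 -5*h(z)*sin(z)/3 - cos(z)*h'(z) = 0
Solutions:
 h(z) = C1*cos(z)^(5/3)


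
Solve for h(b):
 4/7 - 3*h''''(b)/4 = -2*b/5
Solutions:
 h(b) = C1 + C2*b + C3*b^2 + C4*b^3 + b^5/225 + 2*b^4/63


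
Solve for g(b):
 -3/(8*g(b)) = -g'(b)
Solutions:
 g(b) = -sqrt(C1 + 3*b)/2
 g(b) = sqrt(C1 + 3*b)/2


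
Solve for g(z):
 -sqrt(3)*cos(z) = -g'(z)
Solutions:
 g(z) = C1 + sqrt(3)*sin(z)


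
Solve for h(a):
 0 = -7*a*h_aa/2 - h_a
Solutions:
 h(a) = C1 + C2*a^(5/7)


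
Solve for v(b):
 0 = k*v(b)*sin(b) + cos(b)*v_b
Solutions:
 v(b) = C1*exp(k*log(cos(b)))


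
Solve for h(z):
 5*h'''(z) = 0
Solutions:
 h(z) = C1 + C2*z + C3*z^2


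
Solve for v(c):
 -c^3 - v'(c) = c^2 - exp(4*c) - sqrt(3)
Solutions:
 v(c) = C1 - c^4/4 - c^3/3 + sqrt(3)*c + exp(4*c)/4


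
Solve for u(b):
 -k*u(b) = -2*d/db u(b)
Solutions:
 u(b) = C1*exp(b*k/2)


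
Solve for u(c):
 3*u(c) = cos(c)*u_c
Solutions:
 u(c) = C1*(sin(c) + 1)^(3/2)/(sin(c) - 1)^(3/2)


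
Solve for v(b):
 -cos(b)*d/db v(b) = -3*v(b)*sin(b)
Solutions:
 v(b) = C1/cos(b)^3


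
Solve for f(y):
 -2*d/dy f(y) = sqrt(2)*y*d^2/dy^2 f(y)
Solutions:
 f(y) = C1 + C2*y^(1 - sqrt(2))


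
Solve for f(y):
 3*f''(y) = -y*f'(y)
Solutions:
 f(y) = C1 + C2*erf(sqrt(6)*y/6)


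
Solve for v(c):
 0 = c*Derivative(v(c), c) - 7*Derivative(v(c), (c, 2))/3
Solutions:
 v(c) = C1 + C2*erfi(sqrt(42)*c/14)


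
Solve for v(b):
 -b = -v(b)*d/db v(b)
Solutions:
 v(b) = -sqrt(C1 + b^2)
 v(b) = sqrt(C1 + b^2)


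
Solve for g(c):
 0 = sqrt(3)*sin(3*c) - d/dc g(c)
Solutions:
 g(c) = C1 - sqrt(3)*cos(3*c)/3


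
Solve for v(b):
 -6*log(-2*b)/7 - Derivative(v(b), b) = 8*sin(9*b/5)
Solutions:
 v(b) = C1 - 6*b*log(-b)/7 - 6*b*log(2)/7 + 6*b/7 + 40*cos(9*b/5)/9


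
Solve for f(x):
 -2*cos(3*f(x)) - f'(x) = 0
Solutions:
 f(x) = -asin((C1 + exp(12*x))/(C1 - exp(12*x)))/3 + pi/3
 f(x) = asin((C1 + exp(12*x))/(C1 - exp(12*x)))/3


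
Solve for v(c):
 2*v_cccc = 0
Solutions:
 v(c) = C1 + C2*c + C3*c^2 + C4*c^3


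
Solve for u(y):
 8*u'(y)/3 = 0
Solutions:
 u(y) = C1


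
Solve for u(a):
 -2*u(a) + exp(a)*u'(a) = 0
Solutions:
 u(a) = C1*exp(-2*exp(-a))


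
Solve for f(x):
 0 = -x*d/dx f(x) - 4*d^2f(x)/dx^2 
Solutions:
 f(x) = C1 + C2*erf(sqrt(2)*x/4)


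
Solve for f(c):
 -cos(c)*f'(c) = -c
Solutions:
 f(c) = C1 + Integral(c/cos(c), c)


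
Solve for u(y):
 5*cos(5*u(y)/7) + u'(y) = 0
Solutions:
 5*y - 7*log(sin(5*u(y)/7) - 1)/10 + 7*log(sin(5*u(y)/7) + 1)/10 = C1


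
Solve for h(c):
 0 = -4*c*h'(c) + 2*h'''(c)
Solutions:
 h(c) = C1 + Integral(C2*airyai(2^(1/3)*c) + C3*airybi(2^(1/3)*c), c)


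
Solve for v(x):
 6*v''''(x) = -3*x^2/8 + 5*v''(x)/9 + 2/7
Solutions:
 v(x) = C1 + C2*x + C3*exp(-sqrt(30)*x/18) + C4*exp(sqrt(30)*x/18) + 9*x^4/160 + 4923*x^2/700


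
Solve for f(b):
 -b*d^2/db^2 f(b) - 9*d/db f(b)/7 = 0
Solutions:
 f(b) = C1 + C2/b^(2/7)


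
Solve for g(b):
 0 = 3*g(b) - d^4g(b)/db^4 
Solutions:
 g(b) = C1*exp(-3^(1/4)*b) + C2*exp(3^(1/4)*b) + C3*sin(3^(1/4)*b) + C4*cos(3^(1/4)*b)


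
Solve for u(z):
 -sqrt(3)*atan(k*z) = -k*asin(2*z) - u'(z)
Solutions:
 u(z) = C1 - k*(z*asin(2*z) + sqrt(1 - 4*z^2)/2) + sqrt(3)*Piecewise((z*atan(k*z) - log(k^2*z^2 + 1)/(2*k), Ne(k, 0)), (0, True))


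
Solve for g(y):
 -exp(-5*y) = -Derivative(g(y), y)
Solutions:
 g(y) = C1 - exp(-5*y)/5


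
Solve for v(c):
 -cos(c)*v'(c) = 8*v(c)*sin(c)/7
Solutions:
 v(c) = C1*cos(c)^(8/7)


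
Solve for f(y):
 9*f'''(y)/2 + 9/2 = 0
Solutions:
 f(y) = C1 + C2*y + C3*y^2 - y^3/6


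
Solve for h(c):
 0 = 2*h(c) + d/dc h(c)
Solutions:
 h(c) = C1*exp(-2*c)


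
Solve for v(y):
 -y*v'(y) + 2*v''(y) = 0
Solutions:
 v(y) = C1 + C2*erfi(y/2)


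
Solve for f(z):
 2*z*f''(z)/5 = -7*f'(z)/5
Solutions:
 f(z) = C1 + C2/z^(5/2)


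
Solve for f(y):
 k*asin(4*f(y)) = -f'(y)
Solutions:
 Integral(1/asin(4*_y), (_y, f(y))) = C1 - k*y


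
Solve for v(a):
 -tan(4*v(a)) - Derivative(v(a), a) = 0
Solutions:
 v(a) = -asin(C1*exp(-4*a))/4 + pi/4
 v(a) = asin(C1*exp(-4*a))/4


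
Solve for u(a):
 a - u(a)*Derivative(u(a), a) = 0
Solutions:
 u(a) = -sqrt(C1 + a^2)
 u(a) = sqrt(C1 + a^2)


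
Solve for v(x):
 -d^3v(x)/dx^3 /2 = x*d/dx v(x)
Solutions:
 v(x) = C1 + Integral(C2*airyai(-2^(1/3)*x) + C3*airybi(-2^(1/3)*x), x)


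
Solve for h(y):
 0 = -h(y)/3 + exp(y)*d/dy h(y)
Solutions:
 h(y) = C1*exp(-exp(-y)/3)


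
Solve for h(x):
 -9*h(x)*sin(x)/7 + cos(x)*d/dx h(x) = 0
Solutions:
 h(x) = C1/cos(x)^(9/7)


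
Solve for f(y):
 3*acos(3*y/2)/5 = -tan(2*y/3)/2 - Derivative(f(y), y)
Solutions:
 f(y) = C1 - 3*y*acos(3*y/2)/5 + sqrt(4 - 9*y^2)/5 + 3*log(cos(2*y/3))/4


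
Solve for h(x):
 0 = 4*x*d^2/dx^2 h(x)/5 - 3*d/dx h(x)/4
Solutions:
 h(x) = C1 + C2*x^(31/16)


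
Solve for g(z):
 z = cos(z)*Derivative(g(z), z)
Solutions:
 g(z) = C1 + Integral(z/cos(z), z)


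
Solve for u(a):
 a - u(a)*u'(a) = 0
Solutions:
 u(a) = -sqrt(C1 + a^2)
 u(a) = sqrt(C1 + a^2)


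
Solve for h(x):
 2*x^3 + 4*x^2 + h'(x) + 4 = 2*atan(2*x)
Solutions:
 h(x) = C1 - x^4/2 - 4*x^3/3 + 2*x*atan(2*x) - 4*x - log(4*x^2 + 1)/2


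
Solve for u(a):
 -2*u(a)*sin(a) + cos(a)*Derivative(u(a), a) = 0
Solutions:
 u(a) = C1/cos(a)^2


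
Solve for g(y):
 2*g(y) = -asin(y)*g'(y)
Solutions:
 g(y) = C1*exp(-2*Integral(1/asin(y), y))


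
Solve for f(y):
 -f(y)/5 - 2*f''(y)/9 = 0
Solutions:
 f(y) = C1*sin(3*sqrt(10)*y/10) + C2*cos(3*sqrt(10)*y/10)


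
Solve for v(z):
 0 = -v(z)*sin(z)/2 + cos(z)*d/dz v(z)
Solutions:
 v(z) = C1/sqrt(cos(z))


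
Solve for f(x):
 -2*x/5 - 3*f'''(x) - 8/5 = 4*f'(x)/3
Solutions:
 f(x) = C1 + C2*sin(2*x/3) + C3*cos(2*x/3) - 3*x^2/20 - 6*x/5


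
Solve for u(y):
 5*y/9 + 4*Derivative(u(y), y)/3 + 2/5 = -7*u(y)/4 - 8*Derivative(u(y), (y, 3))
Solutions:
 u(y) = C1*exp(-y*(-(189 + sqrt(36233))^(1/3) + 8/(189 + sqrt(36233))^(1/3))/24)*sin(sqrt(3)*y*(8/(189 + sqrt(36233))^(1/3) + (189 + sqrt(36233))^(1/3))/24) + C2*exp(-y*(-(189 + sqrt(36233))^(1/3) + 8/(189 + sqrt(36233))^(1/3))/24)*cos(sqrt(3)*y*(8/(189 + sqrt(36233))^(1/3) + (189 + sqrt(36233))^(1/3))/24) + C3*exp(y*(-(189 + sqrt(36233))^(1/3) + 8/(189 + sqrt(36233))^(1/3))/12) - 20*y/63 + 88/6615


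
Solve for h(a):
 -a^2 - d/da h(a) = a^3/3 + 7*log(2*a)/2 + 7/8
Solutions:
 h(a) = C1 - a^4/12 - a^3/3 - 7*a*log(a)/2 - 7*a*log(2)/2 + 21*a/8


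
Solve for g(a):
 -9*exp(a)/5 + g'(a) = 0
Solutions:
 g(a) = C1 + 9*exp(a)/5


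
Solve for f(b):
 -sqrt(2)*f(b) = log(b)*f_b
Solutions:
 f(b) = C1*exp(-sqrt(2)*li(b))


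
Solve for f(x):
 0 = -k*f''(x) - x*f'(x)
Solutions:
 f(x) = C1 + C2*sqrt(k)*erf(sqrt(2)*x*sqrt(1/k)/2)


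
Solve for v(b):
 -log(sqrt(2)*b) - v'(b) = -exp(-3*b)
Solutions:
 v(b) = C1 - b*log(b) + b*(1 - log(2)/2) - exp(-3*b)/3


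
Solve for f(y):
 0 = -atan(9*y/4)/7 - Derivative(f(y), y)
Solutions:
 f(y) = C1 - y*atan(9*y/4)/7 + 2*log(81*y^2 + 16)/63


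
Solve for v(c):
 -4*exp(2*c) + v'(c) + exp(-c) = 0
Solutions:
 v(c) = C1 + 2*exp(2*c) + exp(-c)


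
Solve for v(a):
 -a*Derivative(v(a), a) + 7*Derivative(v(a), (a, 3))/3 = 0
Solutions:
 v(a) = C1 + Integral(C2*airyai(3^(1/3)*7^(2/3)*a/7) + C3*airybi(3^(1/3)*7^(2/3)*a/7), a)


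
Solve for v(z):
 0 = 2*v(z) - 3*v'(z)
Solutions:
 v(z) = C1*exp(2*z/3)


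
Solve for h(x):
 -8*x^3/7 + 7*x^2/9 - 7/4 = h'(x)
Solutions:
 h(x) = C1 - 2*x^4/7 + 7*x^3/27 - 7*x/4


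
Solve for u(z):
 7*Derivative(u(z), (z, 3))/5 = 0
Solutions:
 u(z) = C1 + C2*z + C3*z^2


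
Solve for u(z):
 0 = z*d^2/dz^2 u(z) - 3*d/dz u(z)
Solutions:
 u(z) = C1 + C2*z^4


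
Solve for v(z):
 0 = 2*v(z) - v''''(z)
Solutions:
 v(z) = C1*exp(-2^(1/4)*z) + C2*exp(2^(1/4)*z) + C3*sin(2^(1/4)*z) + C4*cos(2^(1/4)*z)


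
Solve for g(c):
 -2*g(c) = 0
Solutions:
 g(c) = 0


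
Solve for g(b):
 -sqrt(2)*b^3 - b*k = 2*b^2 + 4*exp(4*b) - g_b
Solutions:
 g(b) = C1 + sqrt(2)*b^4/4 + 2*b^3/3 + b^2*k/2 + exp(4*b)


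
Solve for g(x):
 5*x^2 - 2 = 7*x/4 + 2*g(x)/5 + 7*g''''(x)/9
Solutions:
 g(x) = 25*x^2/2 - 35*x/8 + (C1*sin(sqrt(3)*70^(3/4)*x/70) + C2*cos(sqrt(3)*70^(3/4)*x/70))*exp(-sqrt(3)*70^(3/4)*x/70) + (C3*sin(sqrt(3)*70^(3/4)*x/70) + C4*cos(sqrt(3)*70^(3/4)*x/70))*exp(sqrt(3)*70^(3/4)*x/70) - 5


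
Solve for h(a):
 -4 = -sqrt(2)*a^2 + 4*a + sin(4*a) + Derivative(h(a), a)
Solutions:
 h(a) = C1 + sqrt(2)*a^3/3 - 2*a^2 - 4*a + cos(4*a)/4


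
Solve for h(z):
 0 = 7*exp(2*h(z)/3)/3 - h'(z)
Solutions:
 h(z) = 3*log(-sqrt(-1/(C1 + 7*z))) - 3*log(2)/2 + 3*log(3)
 h(z) = 3*log(-1/(C1 + 7*z))/2 - 3*log(2)/2 + 3*log(3)


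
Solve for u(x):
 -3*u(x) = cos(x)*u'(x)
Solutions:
 u(x) = C1*(sin(x) - 1)^(3/2)/(sin(x) + 1)^(3/2)


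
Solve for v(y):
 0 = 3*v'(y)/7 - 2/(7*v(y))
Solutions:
 v(y) = -sqrt(C1 + 12*y)/3
 v(y) = sqrt(C1 + 12*y)/3


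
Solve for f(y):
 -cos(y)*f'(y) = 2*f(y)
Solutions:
 f(y) = C1*(sin(y) - 1)/(sin(y) + 1)


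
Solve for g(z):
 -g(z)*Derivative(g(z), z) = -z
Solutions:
 g(z) = -sqrt(C1 + z^2)
 g(z) = sqrt(C1 + z^2)


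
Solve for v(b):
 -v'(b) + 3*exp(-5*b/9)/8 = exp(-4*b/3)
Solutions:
 v(b) = C1 + 3*exp(-4*b/3)/4 - 27*exp(-5*b/9)/40


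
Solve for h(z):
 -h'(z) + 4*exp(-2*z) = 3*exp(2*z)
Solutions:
 h(z) = C1 - 3*exp(2*z)/2 - 2*exp(-2*z)


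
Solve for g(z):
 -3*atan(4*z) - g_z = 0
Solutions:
 g(z) = C1 - 3*z*atan(4*z) + 3*log(16*z^2 + 1)/8


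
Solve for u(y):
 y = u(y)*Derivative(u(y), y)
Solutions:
 u(y) = -sqrt(C1 + y^2)
 u(y) = sqrt(C1 + y^2)


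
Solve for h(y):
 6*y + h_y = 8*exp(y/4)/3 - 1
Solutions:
 h(y) = C1 - 3*y^2 - y + 32*exp(y/4)/3


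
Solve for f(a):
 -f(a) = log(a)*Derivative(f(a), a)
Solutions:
 f(a) = C1*exp(-li(a))


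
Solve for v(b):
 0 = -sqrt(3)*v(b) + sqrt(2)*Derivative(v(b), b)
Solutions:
 v(b) = C1*exp(sqrt(6)*b/2)


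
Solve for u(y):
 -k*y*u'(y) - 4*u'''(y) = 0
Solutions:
 u(y) = C1 + Integral(C2*airyai(2^(1/3)*y*(-k)^(1/3)/2) + C3*airybi(2^(1/3)*y*(-k)^(1/3)/2), y)


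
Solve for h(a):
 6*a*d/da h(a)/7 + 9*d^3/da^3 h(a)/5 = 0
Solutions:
 h(a) = C1 + Integral(C2*airyai(-10^(1/3)*21^(2/3)*a/21) + C3*airybi(-10^(1/3)*21^(2/3)*a/21), a)


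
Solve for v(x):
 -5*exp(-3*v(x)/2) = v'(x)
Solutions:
 v(x) = 2*log(C1 - 15*x/2)/3
 v(x) = 2*log(2^(2/3)*(-3^(1/3) - 3^(5/6)*I)*(C1 - 5*x)^(1/3)/4)
 v(x) = 2*log(2^(2/3)*(-3^(1/3) + 3^(5/6)*I)*(C1 - 5*x)^(1/3)/4)


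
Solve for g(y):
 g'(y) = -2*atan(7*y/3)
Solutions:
 g(y) = C1 - 2*y*atan(7*y/3) + 3*log(49*y^2 + 9)/7


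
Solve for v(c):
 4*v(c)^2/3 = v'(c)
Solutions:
 v(c) = -3/(C1 + 4*c)


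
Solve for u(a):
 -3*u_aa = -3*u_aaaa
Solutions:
 u(a) = C1 + C2*a + C3*exp(-a) + C4*exp(a)


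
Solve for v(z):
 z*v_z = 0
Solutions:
 v(z) = C1


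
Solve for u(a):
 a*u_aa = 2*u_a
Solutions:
 u(a) = C1 + C2*a^3


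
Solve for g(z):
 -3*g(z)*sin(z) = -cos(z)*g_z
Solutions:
 g(z) = C1/cos(z)^3


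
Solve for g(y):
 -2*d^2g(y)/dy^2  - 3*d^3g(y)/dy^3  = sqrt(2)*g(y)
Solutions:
 g(y) = C1*exp(y*(-8 + 8*2^(1/3)/(16 + 243*sqrt(2) + sqrt(-256 + (16 + 243*sqrt(2))^2))^(1/3) + 2^(2/3)*(16 + 243*sqrt(2) + sqrt(-256 + (16 + 243*sqrt(2))^2))^(1/3))/36)*sin(2^(1/3)*sqrt(3)*y*(-2^(1/3)*(16 + 243*sqrt(2) + 27*sqrt(-256/729 + (16/27 + 9*sqrt(2))^2))^(1/3) + 8/(16 + 243*sqrt(2) + 27*sqrt(-256/729 + (16/27 + 9*sqrt(2))^2))^(1/3))/36) + C2*exp(y*(-8 + 8*2^(1/3)/(16 + 243*sqrt(2) + sqrt(-256 + (16 + 243*sqrt(2))^2))^(1/3) + 2^(2/3)*(16 + 243*sqrt(2) + sqrt(-256 + (16 + 243*sqrt(2))^2))^(1/3))/36)*cos(2^(1/3)*sqrt(3)*y*(-2^(1/3)*(16 + 243*sqrt(2) + 27*sqrt(-256/729 + (16/27 + 9*sqrt(2))^2))^(1/3) + 8/(16 + 243*sqrt(2) + 27*sqrt(-256/729 + (16/27 + 9*sqrt(2))^2))^(1/3))/36) + C3*exp(-y*(8*2^(1/3)/(16 + 243*sqrt(2) + sqrt(-256 + (16 + 243*sqrt(2))^2))^(1/3) + 4 + 2^(2/3)*(16 + 243*sqrt(2) + sqrt(-256 + (16 + 243*sqrt(2))^2))^(1/3))/18)


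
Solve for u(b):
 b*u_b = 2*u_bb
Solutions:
 u(b) = C1 + C2*erfi(b/2)


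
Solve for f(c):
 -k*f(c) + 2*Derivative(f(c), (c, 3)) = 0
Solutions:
 f(c) = C1*exp(2^(2/3)*c*k^(1/3)/2) + C2*exp(2^(2/3)*c*k^(1/3)*(-1 + sqrt(3)*I)/4) + C3*exp(-2^(2/3)*c*k^(1/3)*(1 + sqrt(3)*I)/4)


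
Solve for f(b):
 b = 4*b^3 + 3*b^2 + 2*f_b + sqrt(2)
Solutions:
 f(b) = C1 - b^4/2 - b^3/2 + b^2/4 - sqrt(2)*b/2


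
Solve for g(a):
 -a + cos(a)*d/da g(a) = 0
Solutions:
 g(a) = C1 + Integral(a/cos(a), a)


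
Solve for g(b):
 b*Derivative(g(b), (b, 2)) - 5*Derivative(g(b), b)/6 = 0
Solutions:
 g(b) = C1 + C2*b^(11/6)


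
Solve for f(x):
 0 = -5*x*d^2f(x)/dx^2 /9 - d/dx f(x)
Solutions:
 f(x) = C1 + C2/x^(4/5)


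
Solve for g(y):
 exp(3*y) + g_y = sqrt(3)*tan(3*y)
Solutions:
 g(y) = C1 - exp(3*y)/3 - sqrt(3)*log(cos(3*y))/3


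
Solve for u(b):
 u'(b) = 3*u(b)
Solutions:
 u(b) = C1*exp(3*b)


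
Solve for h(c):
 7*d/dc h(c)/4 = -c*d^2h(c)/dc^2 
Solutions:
 h(c) = C1 + C2/c^(3/4)


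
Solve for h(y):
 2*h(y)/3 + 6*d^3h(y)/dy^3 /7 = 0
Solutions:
 h(y) = C3*exp(-21^(1/3)*y/3) + (C1*sin(3^(5/6)*7^(1/3)*y/6) + C2*cos(3^(5/6)*7^(1/3)*y/6))*exp(21^(1/3)*y/6)


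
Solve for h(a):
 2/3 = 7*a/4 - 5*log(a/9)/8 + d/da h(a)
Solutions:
 h(a) = C1 - 7*a^2/8 + 5*a*log(a)/8 - 5*a*log(3)/4 + a/24


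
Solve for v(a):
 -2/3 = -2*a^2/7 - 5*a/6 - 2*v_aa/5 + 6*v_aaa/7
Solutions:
 v(a) = C1 + C2*a + C3*exp(7*a/15) - 5*a^4/84 - 3025*a^3/3528 - 38515*a^2/8232


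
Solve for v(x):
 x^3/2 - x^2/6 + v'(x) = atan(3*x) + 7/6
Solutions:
 v(x) = C1 - x^4/8 + x^3/18 + x*atan(3*x) + 7*x/6 - log(9*x^2 + 1)/6


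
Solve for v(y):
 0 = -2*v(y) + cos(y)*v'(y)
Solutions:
 v(y) = C1*(sin(y) + 1)/(sin(y) - 1)


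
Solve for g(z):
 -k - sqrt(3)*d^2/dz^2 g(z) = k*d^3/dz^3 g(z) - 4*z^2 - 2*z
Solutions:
 g(z) = C1 + C2*z + C3*exp(-sqrt(3)*z/k) + k*z^2*(8*sqrt(3)*k - 6 - 3*sqrt(3))/18 + sqrt(3)*z^4/9 + z^3*(-4*k + sqrt(3))/9


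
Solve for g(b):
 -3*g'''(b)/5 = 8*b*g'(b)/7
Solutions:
 g(b) = C1 + Integral(C2*airyai(-2*21^(2/3)*5^(1/3)*b/21) + C3*airybi(-2*21^(2/3)*5^(1/3)*b/21), b)


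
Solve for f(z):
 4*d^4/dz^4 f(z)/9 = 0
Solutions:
 f(z) = C1 + C2*z + C3*z^2 + C4*z^3


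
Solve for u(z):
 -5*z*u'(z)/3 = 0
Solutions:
 u(z) = C1


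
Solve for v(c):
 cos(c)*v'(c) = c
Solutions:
 v(c) = C1 + Integral(c/cos(c), c)


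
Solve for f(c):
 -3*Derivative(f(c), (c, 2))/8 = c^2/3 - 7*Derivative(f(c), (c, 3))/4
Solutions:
 f(c) = C1 + C2*c + C3*exp(3*c/14) - 2*c^4/27 - 112*c^3/81 - 1568*c^2/81


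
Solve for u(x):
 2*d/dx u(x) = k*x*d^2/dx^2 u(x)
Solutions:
 u(x) = C1 + x^(((re(k) + 2)*re(k) + im(k)^2)/(re(k)^2 + im(k)^2))*(C2*sin(2*log(x)*Abs(im(k))/(re(k)^2 + im(k)^2)) + C3*cos(2*log(x)*im(k)/(re(k)^2 + im(k)^2)))


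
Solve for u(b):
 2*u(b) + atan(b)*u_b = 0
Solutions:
 u(b) = C1*exp(-2*Integral(1/atan(b), b))


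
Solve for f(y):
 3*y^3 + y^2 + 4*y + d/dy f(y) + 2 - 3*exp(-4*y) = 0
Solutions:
 f(y) = C1 - 3*y^4/4 - y^3/3 - 2*y^2 - 2*y - 3*exp(-4*y)/4


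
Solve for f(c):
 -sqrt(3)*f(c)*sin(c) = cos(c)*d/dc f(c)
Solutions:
 f(c) = C1*cos(c)^(sqrt(3))


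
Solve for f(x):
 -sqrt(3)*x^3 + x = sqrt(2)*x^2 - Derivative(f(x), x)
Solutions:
 f(x) = C1 + sqrt(3)*x^4/4 + sqrt(2)*x^3/3 - x^2/2


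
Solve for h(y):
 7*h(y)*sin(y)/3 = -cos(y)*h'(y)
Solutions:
 h(y) = C1*cos(y)^(7/3)


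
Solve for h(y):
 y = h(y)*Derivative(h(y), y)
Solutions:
 h(y) = -sqrt(C1 + y^2)
 h(y) = sqrt(C1 + y^2)


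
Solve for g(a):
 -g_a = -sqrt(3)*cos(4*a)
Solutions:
 g(a) = C1 + sqrt(3)*sin(4*a)/4


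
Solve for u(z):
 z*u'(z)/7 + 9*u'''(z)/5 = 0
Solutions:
 u(z) = C1 + Integral(C2*airyai(-735^(1/3)*z/21) + C3*airybi(-735^(1/3)*z/21), z)


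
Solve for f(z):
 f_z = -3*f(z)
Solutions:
 f(z) = C1*exp(-3*z)


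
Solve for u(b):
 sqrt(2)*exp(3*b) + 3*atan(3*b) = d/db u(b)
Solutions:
 u(b) = C1 + 3*b*atan(3*b) + sqrt(2)*exp(3*b)/3 - log(9*b^2 + 1)/2


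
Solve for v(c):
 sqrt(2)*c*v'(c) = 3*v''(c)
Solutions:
 v(c) = C1 + C2*erfi(2^(3/4)*sqrt(3)*c/6)


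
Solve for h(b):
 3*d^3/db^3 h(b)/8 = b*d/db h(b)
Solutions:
 h(b) = C1 + Integral(C2*airyai(2*3^(2/3)*b/3) + C3*airybi(2*3^(2/3)*b/3), b)


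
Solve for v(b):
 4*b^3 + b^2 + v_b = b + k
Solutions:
 v(b) = C1 - b^4 - b^3/3 + b^2/2 + b*k


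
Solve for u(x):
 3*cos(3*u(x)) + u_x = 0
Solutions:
 u(x) = -asin((C1 + exp(18*x))/(C1 - exp(18*x)))/3 + pi/3
 u(x) = asin((C1 + exp(18*x))/(C1 - exp(18*x)))/3


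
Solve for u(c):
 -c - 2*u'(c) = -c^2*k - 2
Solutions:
 u(c) = C1 + c^3*k/6 - c^2/4 + c


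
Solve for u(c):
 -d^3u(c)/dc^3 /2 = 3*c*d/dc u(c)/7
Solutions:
 u(c) = C1 + Integral(C2*airyai(-6^(1/3)*7^(2/3)*c/7) + C3*airybi(-6^(1/3)*7^(2/3)*c/7), c)


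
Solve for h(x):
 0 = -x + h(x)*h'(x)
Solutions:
 h(x) = -sqrt(C1 + x^2)
 h(x) = sqrt(C1 + x^2)


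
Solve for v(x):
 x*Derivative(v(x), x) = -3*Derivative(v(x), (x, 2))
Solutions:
 v(x) = C1 + C2*erf(sqrt(6)*x/6)


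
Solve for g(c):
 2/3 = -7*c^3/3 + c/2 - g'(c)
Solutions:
 g(c) = C1 - 7*c^4/12 + c^2/4 - 2*c/3


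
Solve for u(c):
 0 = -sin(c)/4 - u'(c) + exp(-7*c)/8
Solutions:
 u(c) = C1 + cos(c)/4 - exp(-7*c)/56


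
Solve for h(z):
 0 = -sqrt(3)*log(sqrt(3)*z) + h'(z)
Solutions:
 h(z) = C1 + sqrt(3)*z*log(z) - sqrt(3)*z + sqrt(3)*z*log(3)/2


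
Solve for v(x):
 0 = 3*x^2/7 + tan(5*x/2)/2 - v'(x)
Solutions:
 v(x) = C1 + x^3/7 - log(cos(5*x/2))/5


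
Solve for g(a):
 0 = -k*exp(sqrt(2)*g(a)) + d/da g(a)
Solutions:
 g(a) = sqrt(2)*(2*log(-1/(C1 + a*k)) - log(2))/4


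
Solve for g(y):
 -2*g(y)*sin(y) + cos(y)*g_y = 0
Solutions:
 g(y) = C1/cos(y)^2


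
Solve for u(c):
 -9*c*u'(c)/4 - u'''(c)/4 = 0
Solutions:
 u(c) = C1 + Integral(C2*airyai(-3^(2/3)*c) + C3*airybi(-3^(2/3)*c), c)


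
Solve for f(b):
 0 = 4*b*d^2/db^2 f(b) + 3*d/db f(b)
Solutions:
 f(b) = C1 + C2*b^(1/4)


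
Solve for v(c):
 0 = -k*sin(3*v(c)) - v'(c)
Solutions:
 v(c) = -acos((-C1 - exp(6*c*k))/(C1 - exp(6*c*k)))/3 + 2*pi/3
 v(c) = acos((-C1 - exp(6*c*k))/(C1 - exp(6*c*k)))/3


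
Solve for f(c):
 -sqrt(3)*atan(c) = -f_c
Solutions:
 f(c) = C1 + sqrt(3)*(c*atan(c) - log(c^2 + 1)/2)


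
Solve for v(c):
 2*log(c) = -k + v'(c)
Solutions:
 v(c) = C1 + c*k + 2*c*log(c) - 2*c


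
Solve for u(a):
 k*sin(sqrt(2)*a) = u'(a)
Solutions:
 u(a) = C1 - sqrt(2)*k*cos(sqrt(2)*a)/2


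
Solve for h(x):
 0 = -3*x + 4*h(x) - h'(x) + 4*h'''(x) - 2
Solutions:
 h(x) = C1*exp(3^(1/3)*x*(3^(1/3)/(sqrt(1293) + 36)^(1/3) + (sqrt(1293) + 36)^(1/3))/12)*sin(3^(1/6)*x*(-3^(2/3)*(sqrt(1293) + 36)^(1/3) + 3/(sqrt(1293) + 36)^(1/3))/12) + C2*exp(3^(1/3)*x*(3^(1/3)/(sqrt(1293) + 36)^(1/3) + (sqrt(1293) + 36)^(1/3))/12)*cos(3^(1/6)*x*(-3^(2/3)*(sqrt(1293) + 36)^(1/3) + 3/(sqrt(1293) + 36)^(1/3))/12) + C3*exp(-3^(1/3)*x*(3^(1/3)/(sqrt(1293) + 36)^(1/3) + (sqrt(1293) + 36)^(1/3))/6) + 3*x/4 + 11/16


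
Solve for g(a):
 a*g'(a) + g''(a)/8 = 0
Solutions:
 g(a) = C1 + C2*erf(2*a)


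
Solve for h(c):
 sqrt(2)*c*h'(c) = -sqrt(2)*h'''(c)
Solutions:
 h(c) = C1 + Integral(C2*airyai(-c) + C3*airybi(-c), c)


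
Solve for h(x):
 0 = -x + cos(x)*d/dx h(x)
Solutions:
 h(x) = C1 + Integral(x/cos(x), x)


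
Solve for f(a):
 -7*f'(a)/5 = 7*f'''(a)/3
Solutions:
 f(a) = C1 + C2*sin(sqrt(15)*a/5) + C3*cos(sqrt(15)*a/5)


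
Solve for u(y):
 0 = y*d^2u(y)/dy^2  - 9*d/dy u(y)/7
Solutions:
 u(y) = C1 + C2*y^(16/7)


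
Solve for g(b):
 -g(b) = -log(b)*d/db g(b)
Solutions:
 g(b) = C1*exp(li(b))


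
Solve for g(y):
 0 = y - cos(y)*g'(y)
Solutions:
 g(y) = C1 + Integral(y/cos(y), y)


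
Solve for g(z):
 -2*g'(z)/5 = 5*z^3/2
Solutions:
 g(z) = C1 - 25*z^4/16


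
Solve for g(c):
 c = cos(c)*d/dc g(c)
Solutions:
 g(c) = C1 + Integral(c/cos(c), c)


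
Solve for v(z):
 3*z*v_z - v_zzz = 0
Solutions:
 v(z) = C1 + Integral(C2*airyai(3^(1/3)*z) + C3*airybi(3^(1/3)*z), z)


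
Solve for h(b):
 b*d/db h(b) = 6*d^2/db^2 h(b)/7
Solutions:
 h(b) = C1 + C2*erfi(sqrt(21)*b/6)


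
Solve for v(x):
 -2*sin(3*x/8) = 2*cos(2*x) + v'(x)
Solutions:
 v(x) = C1 - sin(2*x) + 16*cos(3*x/8)/3


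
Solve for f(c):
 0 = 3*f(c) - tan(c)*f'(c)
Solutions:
 f(c) = C1*sin(c)^3


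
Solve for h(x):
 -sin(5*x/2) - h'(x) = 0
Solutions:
 h(x) = C1 + 2*cos(5*x/2)/5


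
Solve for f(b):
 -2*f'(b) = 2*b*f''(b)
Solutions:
 f(b) = C1 + C2*log(b)


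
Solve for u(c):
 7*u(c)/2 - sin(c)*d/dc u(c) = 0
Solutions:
 u(c) = C1*(cos(c) - 1)^(7/4)/(cos(c) + 1)^(7/4)


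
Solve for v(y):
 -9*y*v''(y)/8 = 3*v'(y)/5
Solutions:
 v(y) = C1 + C2*y^(7/15)


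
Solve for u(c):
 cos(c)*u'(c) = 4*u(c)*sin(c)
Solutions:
 u(c) = C1/cos(c)^4


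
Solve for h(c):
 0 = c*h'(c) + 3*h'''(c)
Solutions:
 h(c) = C1 + Integral(C2*airyai(-3^(2/3)*c/3) + C3*airybi(-3^(2/3)*c/3), c)


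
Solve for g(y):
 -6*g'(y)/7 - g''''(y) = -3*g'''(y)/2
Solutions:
 g(y) = C1 + C2*exp(y*(7*7^(1/3)/(4*sqrt(15) + 17)^(1/3) + 7^(2/3)*(4*sqrt(15) + 17)^(1/3) + 14)/28)*sin(sqrt(3)*7^(1/3)*y*(-7^(1/3)*(4*sqrt(15) + 17)^(1/3) + 7/(4*sqrt(15) + 17)^(1/3))/28) + C3*exp(y*(7*7^(1/3)/(4*sqrt(15) + 17)^(1/3) + 7^(2/3)*(4*sqrt(15) + 17)^(1/3) + 14)/28)*cos(sqrt(3)*7^(1/3)*y*(-7^(1/3)*(4*sqrt(15) + 17)^(1/3) + 7/(4*sqrt(15) + 17)^(1/3))/28) + C4*exp(y*(-7^(2/3)*(4*sqrt(15) + 17)^(1/3) - 7*7^(1/3)/(4*sqrt(15) + 17)^(1/3) + 7)/14)


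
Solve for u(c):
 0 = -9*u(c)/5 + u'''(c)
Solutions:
 u(c) = C3*exp(15^(2/3)*c/5) + (C1*sin(3*3^(1/6)*5^(2/3)*c/10) + C2*cos(3*3^(1/6)*5^(2/3)*c/10))*exp(-15^(2/3)*c/10)


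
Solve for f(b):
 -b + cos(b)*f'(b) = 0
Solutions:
 f(b) = C1 + Integral(b/cos(b), b)


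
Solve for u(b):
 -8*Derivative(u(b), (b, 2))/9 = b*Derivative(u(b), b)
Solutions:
 u(b) = C1 + C2*erf(3*b/4)


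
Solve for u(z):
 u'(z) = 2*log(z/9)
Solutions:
 u(z) = C1 + 2*z*log(z) - z*log(81) - 2*z


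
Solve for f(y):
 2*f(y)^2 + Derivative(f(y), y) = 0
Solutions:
 f(y) = 1/(C1 + 2*y)


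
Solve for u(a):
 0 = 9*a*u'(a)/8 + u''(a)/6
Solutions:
 u(a) = C1 + C2*erf(3*sqrt(6)*a/4)


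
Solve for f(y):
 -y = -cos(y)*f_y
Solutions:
 f(y) = C1 + Integral(y/cos(y), y)


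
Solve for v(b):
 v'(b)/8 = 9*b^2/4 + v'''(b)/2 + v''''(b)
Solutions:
 v(b) = C1 + C2*exp(-b*(2*2^(1/3)/(3*sqrt(69) + 25)^(1/3) + 4 + 2^(2/3)*(3*sqrt(69) + 25)^(1/3))/24)*sin(2^(1/3)*sqrt(3)*b*(-2^(1/3)*(3*sqrt(69) + 25)^(1/3) + 2/(3*sqrt(69) + 25)^(1/3))/24) + C3*exp(-b*(2*2^(1/3)/(3*sqrt(69) + 25)^(1/3) + 4 + 2^(2/3)*(3*sqrt(69) + 25)^(1/3))/24)*cos(2^(1/3)*sqrt(3)*b*(-2^(1/3)*(3*sqrt(69) + 25)^(1/3) + 2/(3*sqrt(69) + 25)^(1/3))/24) + C4*exp(b*(-2 + 2*2^(1/3)/(3*sqrt(69) + 25)^(1/3) + 2^(2/3)*(3*sqrt(69) + 25)^(1/3))/12) + 6*b^3 + 144*b


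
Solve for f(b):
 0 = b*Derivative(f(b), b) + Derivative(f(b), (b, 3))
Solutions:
 f(b) = C1 + Integral(C2*airyai(-b) + C3*airybi(-b), b)


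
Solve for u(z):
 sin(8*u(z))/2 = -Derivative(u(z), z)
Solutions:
 u(z) = -acos((-C1 - exp(8*z))/(C1 - exp(8*z)))/8 + pi/4
 u(z) = acos((-C1 - exp(8*z))/(C1 - exp(8*z)))/8


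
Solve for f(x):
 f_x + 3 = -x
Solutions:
 f(x) = C1 - x^2/2 - 3*x


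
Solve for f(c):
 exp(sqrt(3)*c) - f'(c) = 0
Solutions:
 f(c) = C1 + sqrt(3)*exp(sqrt(3)*c)/3


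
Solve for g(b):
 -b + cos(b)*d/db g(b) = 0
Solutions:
 g(b) = C1 + Integral(b/cos(b), b)


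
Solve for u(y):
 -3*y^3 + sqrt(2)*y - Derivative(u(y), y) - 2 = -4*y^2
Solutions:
 u(y) = C1 - 3*y^4/4 + 4*y^3/3 + sqrt(2)*y^2/2 - 2*y


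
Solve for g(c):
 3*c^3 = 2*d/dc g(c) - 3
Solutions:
 g(c) = C1 + 3*c^4/8 + 3*c/2


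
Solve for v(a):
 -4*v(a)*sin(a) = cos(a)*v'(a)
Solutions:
 v(a) = C1*cos(a)^4


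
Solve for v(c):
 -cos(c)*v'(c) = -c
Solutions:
 v(c) = C1 + Integral(c/cos(c), c)


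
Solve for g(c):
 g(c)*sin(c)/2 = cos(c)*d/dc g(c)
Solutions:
 g(c) = C1/sqrt(cos(c))


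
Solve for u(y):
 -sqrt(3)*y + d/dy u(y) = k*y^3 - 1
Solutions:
 u(y) = C1 + k*y^4/4 + sqrt(3)*y^2/2 - y


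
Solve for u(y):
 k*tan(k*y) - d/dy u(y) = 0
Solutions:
 u(y) = C1 + k*Piecewise((-log(cos(k*y))/k, Ne(k, 0)), (0, True))


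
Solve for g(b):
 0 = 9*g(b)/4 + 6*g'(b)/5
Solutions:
 g(b) = C1*exp(-15*b/8)


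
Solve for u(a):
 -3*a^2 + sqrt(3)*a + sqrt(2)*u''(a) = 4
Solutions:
 u(a) = C1 + C2*a + sqrt(2)*a^4/8 - sqrt(6)*a^3/12 + sqrt(2)*a^2


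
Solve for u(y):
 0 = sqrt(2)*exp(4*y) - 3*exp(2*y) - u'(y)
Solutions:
 u(y) = C1 + sqrt(2)*exp(4*y)/4 - 3*exp(2*y)/2


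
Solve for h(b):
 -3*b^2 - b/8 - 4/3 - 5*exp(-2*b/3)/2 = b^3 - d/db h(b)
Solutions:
 h(b) = C1 + b^4/4 + b^3 + b^2/16 + 4*b/3 - 15*exp(-2*b/3)/4


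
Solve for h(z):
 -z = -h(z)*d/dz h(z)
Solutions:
 h(z) = -sqrt(C1 + z^2)
 h(z) = sqrt(C1 + z^2)


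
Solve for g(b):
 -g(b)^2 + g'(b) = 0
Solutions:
 g(b) = -1/(C1 + b)


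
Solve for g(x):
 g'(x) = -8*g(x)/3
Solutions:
 g(x) = C1*exp(-8*x/3)


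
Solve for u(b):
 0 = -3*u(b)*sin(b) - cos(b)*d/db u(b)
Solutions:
 u(b) = C1*cos(b)^3


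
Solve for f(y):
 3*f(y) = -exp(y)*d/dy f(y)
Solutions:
 f(y) = C1*exp(3*exp(-y))


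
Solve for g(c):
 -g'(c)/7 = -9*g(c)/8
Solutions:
 g(c) = C1*exp(63*c/8)


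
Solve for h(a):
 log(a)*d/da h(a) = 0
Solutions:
 h(a) = C1


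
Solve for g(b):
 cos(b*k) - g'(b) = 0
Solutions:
 g(b) = C1 + sin(b*k)/k


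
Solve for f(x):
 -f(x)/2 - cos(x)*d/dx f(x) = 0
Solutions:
 f(x) = C1*(sin(x) - 1)^(1/4)/(sin(x) + 1)^(1/4)


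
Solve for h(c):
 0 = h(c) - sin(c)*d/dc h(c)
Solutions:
 h(c) = C1*sqrt(cos(c) - 1)/sqrt(cos(c) + 1)


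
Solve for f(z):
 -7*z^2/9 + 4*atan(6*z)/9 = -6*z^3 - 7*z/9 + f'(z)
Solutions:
 f(z) = C1 + 3*z^4/2 - 7*z^3/27 + 7*z^2/18 + 4*z*atan(6*z)/9 - log(36*z^2 + 1)/27


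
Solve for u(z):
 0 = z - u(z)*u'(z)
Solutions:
 u(z) = -sqrt(C1 + z^2)
 u(z) = sqrt(C1 + z^2)


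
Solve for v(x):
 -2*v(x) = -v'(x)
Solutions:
 v(x) = C1*exp(2*x)


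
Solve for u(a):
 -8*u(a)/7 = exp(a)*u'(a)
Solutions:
 u(a) = C1*exp(8*exp(-a)/7)


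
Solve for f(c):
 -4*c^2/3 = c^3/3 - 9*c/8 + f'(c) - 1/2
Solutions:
 f(c) = C1 - c^4/12 - 4*c^3/9 + 9*c^2/16 + c/2


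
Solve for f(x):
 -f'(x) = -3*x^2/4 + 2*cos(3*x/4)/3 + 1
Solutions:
 f(x) = C1 + x^3/4 - x - 8*sin(3*x/4)/9


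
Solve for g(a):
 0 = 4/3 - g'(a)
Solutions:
 g(a) = C1 + 4*a/3


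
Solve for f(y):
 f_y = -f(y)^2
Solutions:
 f(y) = 1/(C1 + y)


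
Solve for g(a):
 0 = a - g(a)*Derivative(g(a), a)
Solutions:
 g(a) = -sqrt(C1 + a^2)
 g(a) = sqrt(C1 + a^2)


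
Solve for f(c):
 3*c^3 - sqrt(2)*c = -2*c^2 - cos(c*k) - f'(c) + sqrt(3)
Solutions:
 f(c) = C1 - 3*c^4/4 - 2*c^3/3 + sqrt(2)*c^2/2 + sqrt(3)*c - sin(c*k)/k


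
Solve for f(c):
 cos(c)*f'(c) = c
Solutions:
 f(c) = C1 + Integral(c/cos(c), c)


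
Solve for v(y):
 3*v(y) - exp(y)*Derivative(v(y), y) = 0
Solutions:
 v(y) = C1*exp(-3*exp(-y))


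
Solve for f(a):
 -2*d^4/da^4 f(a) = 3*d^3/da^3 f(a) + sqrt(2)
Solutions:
 f(a) = C1 + C2*a + C3*a^2 + C4*exp(-3*a/2) - sqrt(2)*a^3/18


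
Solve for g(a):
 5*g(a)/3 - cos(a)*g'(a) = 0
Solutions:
 g(a) = C1*(sin(a) + 1)^(5/6)/(sin(a) - 1)^(5/6)


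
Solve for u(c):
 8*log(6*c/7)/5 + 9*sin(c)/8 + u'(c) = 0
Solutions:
 u(c) = C1 - 8*c*log(c)/5 - 8*c*log(6)/5 + 8*c/5 + 8*c*log(7)/5 + 9*cos(c)/8


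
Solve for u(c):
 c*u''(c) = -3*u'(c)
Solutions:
 u(c) = C1 + C2/c^2


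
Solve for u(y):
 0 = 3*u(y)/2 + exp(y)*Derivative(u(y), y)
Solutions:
 u(y) = C1*exp(3*exp(-y)/2)


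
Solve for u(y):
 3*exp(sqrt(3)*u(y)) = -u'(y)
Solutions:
 u(y) = sqrt(3)*(2*log(1/(C1 + 3*y)) - log(3))/6


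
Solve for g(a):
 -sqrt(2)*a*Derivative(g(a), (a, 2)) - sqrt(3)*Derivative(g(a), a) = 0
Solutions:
 g(a) = C1 + C2*a^(1 - sqrt(6)/2)


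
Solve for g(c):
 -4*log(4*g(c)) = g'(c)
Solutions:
 Integral(1/(log(_y) + 2*log(2)), (_y, g(c)))/4 = C1 - c


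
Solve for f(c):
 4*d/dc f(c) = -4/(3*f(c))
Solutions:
 f(c) = -sqrt(C1 - 6*c)/3
 f(c) = sqrt(C1 - 6*c)/3


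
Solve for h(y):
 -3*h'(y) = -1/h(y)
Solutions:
 h(y) = -sqrt(C1 + 6*y)/3
 h(y) = sqrt(C1 + 6*y)/3


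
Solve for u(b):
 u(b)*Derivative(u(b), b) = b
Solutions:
 u(b) = -sqrt(C1 + b^2)
 u(b) = sqrt(C1 + b^2)


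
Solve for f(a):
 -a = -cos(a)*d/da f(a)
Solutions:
 f(a) = C1 + Integral(a/cos(a), a)


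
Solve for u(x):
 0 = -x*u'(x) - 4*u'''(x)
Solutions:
 u(x) = C1 + Integral(C2*airyai(-2^(1/3)*x/2) + C3*airybi(-2^(1/3)*x/2), x)


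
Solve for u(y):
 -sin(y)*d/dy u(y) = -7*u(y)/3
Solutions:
 u(y) = C1*(cos(y) - 1)^(7/6)/(cos(y) + 1)^(7/6)


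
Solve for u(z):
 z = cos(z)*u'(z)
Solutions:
 u(z) = C1 + Integral(z/cos(z), z)


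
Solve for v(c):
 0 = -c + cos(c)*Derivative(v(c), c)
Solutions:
 v(c) = C1 + Integral(c/cos(c), c)


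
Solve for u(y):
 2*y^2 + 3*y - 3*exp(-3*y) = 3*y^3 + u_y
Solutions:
 u(y) = C1 - 3*y^4/4 + 2*y^3/3 + 3*y^2/2 + exp(-3*y)


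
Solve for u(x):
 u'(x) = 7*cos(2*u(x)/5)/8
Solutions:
 -7*x/8 - 5*log(sin(2*u(x)/5) - 1)/4 + 5*log(sin(2*u(x)/5) + 1)/4 = C1


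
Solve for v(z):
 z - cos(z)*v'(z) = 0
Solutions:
 v(z) = C1 + Integral(z/cos(z), z)


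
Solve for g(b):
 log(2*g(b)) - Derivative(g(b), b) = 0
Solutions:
 -Integral(1/(log(_y) + log(2)), (_y, g(b))) = C1 - b


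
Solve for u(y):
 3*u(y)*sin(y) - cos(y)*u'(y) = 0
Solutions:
 u(y) = C1/cos(y)^3


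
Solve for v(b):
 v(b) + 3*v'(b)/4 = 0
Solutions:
 v(b) = C1*exp(-4*b/3)


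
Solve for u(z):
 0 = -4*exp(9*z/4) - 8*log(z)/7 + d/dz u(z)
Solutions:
 u(z) = C1 + 8*z*log(z)/7 - 8*z/7 + 16*exp(9*z/4)/9


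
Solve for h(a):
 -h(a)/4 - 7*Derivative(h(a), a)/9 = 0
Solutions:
 h(a) = C1*exp(-9*a/28)


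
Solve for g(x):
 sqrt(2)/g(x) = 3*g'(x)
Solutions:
 g(x) = -sqrt(C1 + 6*sqrt(2)*x)/3
 g(x) = sqrt(C1 + 6*sqrt(2)*x)/3


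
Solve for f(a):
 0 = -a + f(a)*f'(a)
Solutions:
 f(a) = -sqrt(C1 + a^2)
 f(a) = sqrt(C1 + a^2)


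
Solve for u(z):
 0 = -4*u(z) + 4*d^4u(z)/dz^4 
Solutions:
 u(z) = C1*exp(-z) + C2*exp(z) + C3*sin(z) + C4*cos(z)


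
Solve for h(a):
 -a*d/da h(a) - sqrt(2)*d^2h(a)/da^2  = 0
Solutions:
 h(a) = C1 + C2*erf(2^(1/4)*a/2)


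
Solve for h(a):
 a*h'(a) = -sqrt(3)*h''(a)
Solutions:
 h(a) = C1 + C2*erf(sqrt(2)*3^(3/4)*a/6)


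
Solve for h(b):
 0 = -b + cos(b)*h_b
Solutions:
 h(b) = C1 + Integral(b/cos(b), b)


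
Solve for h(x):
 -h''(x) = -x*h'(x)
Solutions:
 h(x) = C1 + C2*erfi(sqrt(2)*x/2)


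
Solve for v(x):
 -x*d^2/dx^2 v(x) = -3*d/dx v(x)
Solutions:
 v(x) = C1 + C2*x^4


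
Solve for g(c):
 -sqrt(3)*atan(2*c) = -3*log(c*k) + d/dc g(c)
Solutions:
 g(c) = C1 + 3*c*log(c*k) - 3*c - sqrt(3)*(c*atan(2*c) - log(4*c^2 + 1)/4)


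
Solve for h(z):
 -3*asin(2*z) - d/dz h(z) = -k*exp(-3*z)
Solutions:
 h(z) = C1 - k*exp(-3*z)/3 - 3*z*asin(2*z) - 3*sqrt(1 - 4*z^2)/2


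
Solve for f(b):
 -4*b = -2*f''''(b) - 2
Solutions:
 f(b) = C1 + C2*b + C3*b^2 + C4*b^3 + b^5/60 - b^4/24


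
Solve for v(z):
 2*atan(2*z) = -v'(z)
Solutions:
 v(z) = C1 - 2*z*atan(2*z) + log(4*z^2 + 1)/2


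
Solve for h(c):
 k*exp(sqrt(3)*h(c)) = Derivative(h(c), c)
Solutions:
 h(c) = sqrt(3)*(2*log(-1/(C1 + c*k)) - log(3))/6


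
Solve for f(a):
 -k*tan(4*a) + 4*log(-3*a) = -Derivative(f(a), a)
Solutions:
 f(a) = C1 - 4*a*log(-a) - 4*a*log(3) + 4*a - k*log(cos(4*a))/4


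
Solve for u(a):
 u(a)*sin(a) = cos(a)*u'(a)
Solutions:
 u(a) = C1/cos(a)


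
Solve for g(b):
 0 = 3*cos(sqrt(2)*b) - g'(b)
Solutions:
 g(b) = C1 + 3*sqrt(2)*sin(sqrt(2)*b)/2


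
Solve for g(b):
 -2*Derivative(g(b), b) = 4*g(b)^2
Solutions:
 g(b) = 1/(C1 + 2*b)


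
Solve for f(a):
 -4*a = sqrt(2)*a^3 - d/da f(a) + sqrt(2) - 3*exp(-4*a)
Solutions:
 f(a) = C1 + sqrt(2)*a^4/4 + 2*a^2 + sqrt(2)*a + 3*exp(-4*a)/4


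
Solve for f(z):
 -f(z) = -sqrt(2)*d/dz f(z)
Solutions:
 f(z) = C1*exp(sqrt(2)*z/2)


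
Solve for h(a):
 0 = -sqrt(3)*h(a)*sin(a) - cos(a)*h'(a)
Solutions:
 h(a) = C1*cos(a)^(sqrt(3))


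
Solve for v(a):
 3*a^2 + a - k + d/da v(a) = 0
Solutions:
 v(a) = C1 - a^3 - a^2/2 + a*k


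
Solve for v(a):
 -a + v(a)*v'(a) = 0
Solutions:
 v(a) = -sqrt(C1 + a^2)
 v(a) = sqrt(C1 + a^2)


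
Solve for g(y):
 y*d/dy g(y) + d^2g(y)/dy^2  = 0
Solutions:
 g(y) = C1 + C2*erf(sqrt(2)*y/2)


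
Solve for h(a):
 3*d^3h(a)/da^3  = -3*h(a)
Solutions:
 h(a) = C3*exp(-a) + (C1*sin(sqrt(3)*a/2) + C2*cos(sqrt(3)*a/2))*exp(a/2)


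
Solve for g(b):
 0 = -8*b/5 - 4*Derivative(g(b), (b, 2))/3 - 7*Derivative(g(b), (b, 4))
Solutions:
 g(b) = C1 + C2*b + C3*sin(2*sqrt(21)*b/21) + C4*cos(2*sqrt(21)*b/21) - b^3/5


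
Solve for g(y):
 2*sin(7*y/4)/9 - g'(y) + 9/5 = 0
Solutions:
 g(y) = C1 + 9*y/5 - 8*cos(7*y/4)/63


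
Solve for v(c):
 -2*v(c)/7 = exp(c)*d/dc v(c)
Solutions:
 v(c) = C1*exp(2*exp(-c)/7)


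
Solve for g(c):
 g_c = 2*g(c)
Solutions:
 g(c) = C1*exp(2*c)


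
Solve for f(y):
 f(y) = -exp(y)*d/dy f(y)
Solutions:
 f(y) = C1*exp(exp(-y))


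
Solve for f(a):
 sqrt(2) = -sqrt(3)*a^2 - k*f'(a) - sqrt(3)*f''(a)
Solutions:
 f(a) = C1 + C2*exp(-sqrt(3)*a*k/3) - sqrt(3)*a^3/(3*k) + 3*a^2/k^2 - sqrt(2)*a/k - 6*sqrt(3)*a/k^3


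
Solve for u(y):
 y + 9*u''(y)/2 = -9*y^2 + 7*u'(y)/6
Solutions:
 u(y) = C1 + C2*exp(7*y/27) + 18*y^3/7 + 1479*y^2/49 + 79866*y/343


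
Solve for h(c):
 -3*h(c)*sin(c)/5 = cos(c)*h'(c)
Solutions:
 h(c) = C1*cos(c)^(3/5)


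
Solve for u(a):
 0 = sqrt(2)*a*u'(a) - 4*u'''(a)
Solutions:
 u(a) = C1 + Integral(C2*airyai(sqrt(2)*a/2) + C3*airybi(sqrt(2)*a/2), a)


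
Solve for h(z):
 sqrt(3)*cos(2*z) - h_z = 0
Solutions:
 h(z) = C1 + sqrt(3)*sin(2*z)/2


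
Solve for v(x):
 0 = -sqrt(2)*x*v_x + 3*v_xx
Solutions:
 v(x) = C1 + C2*erfi(2^(3/4)*sqrt(3)*x/6)


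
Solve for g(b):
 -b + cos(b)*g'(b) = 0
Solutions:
 g(b) = C1 + Integral(b/cos(b), b)


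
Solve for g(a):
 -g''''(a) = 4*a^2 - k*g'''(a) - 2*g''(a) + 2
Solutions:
 g(a) = C1 + C2*a + C3*exp(a*(k - sqrt(k^2 + 8))/2) + C4*exp(a*(k + sqrt(k^2 + 8))/2) + a^4/6 - a^3*k/3 + a^2*(k^2 + 3)/2


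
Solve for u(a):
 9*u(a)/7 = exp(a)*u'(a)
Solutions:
 u(a) = C1*exp(-9*exp(-a)/7)


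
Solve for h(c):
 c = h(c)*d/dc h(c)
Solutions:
 h(c) = -sqrt(C1 + c^2)
 h(c) = sqrt(C1 + c^2)


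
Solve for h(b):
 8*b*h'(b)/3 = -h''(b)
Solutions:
 h(b) = C1 + C2*erf(2*sqrt(3)*b/3)


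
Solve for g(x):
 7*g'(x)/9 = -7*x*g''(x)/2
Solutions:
 g(x) = C1 + C2*x^(7/9)


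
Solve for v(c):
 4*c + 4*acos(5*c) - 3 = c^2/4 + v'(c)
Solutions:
 v(c) = C1 - c^3/12 + 2*c^2 + 4*c*acos(5*c) - 3*c - 4*sqrt(1 - 25*c^2)/5


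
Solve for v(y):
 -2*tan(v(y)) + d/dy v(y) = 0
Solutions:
 v(y) = pi - asin(C1*exp(2*y))
 v(y) = asin(C1*exp(2*y))
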